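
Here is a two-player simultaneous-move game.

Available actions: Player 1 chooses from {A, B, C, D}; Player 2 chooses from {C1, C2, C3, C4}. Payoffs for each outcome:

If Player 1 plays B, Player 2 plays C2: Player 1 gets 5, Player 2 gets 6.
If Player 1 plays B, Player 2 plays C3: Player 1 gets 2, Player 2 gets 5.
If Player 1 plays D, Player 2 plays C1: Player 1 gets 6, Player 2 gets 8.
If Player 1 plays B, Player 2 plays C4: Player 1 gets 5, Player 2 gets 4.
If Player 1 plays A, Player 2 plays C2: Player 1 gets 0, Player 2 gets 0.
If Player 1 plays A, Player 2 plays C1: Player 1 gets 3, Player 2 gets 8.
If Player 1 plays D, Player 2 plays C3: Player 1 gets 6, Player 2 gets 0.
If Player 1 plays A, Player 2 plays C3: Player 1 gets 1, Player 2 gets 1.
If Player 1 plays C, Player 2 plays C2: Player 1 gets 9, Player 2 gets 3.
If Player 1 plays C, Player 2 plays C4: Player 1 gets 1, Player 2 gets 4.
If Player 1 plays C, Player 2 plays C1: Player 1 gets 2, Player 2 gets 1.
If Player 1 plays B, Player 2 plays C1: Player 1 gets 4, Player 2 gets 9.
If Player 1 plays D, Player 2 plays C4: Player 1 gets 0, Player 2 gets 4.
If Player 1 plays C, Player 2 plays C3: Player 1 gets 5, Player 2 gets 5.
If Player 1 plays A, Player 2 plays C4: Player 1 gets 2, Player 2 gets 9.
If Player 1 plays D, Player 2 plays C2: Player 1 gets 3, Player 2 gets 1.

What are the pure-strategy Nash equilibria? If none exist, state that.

Pure NE: (D, C1)

For each player, find the best response to each opponent profile; mutual best responses are the pure NE.
Player 1 against C1: payoffs 3, 4, 2, 6 → best response D.
Player 1 against C2: payoffs 0, 5, 9, 3 → best response C.
Player 1 against C3: payoffs 1, 2, 5, 6 → best response D.
Player 1 against C4: payoffs 2, 5, 1, 0 → best response B.
Player 2 against A: payoffs 8, 0, 1, 9 → best response C4.
Player 2 against B: payoffs 9, 6, 5, 4 → best response C1.
Player 2 against C: payoffs 1, 3, 5, 4 → best response C3.
Player 2 against D: payoffs 8, 1, 0, 4 → best response C1.
Mutual best responses: (D, C1).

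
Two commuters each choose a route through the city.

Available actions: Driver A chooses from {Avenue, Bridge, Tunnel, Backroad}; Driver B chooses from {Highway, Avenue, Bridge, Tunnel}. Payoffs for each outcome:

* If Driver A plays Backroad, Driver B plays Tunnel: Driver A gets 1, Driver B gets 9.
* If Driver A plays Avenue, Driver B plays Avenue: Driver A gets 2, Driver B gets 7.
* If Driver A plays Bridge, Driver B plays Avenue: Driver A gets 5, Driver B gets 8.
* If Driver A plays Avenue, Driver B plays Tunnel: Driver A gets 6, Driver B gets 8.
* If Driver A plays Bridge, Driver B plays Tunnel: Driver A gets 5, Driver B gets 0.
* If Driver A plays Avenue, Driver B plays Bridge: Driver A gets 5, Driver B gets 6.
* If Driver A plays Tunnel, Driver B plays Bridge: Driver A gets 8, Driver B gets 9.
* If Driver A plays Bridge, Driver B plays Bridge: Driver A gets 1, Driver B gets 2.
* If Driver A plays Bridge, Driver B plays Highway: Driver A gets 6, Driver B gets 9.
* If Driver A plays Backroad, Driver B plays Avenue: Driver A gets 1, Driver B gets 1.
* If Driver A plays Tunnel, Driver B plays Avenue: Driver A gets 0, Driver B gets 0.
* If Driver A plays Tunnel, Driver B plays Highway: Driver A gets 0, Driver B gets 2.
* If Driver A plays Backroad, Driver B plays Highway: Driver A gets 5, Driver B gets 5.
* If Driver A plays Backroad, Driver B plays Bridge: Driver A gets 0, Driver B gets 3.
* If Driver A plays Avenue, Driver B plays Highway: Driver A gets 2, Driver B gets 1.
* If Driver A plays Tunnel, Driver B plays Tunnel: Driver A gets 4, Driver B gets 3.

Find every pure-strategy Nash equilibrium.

Driver A against Highway: payoffs 2, 6, 0, 5 → best response Bridge.
Driver A against Avenue: payoffs 2, 5, 0, 1 → best response Bridge.
Driver A against Bridge: payoffs 5, 1, 8, 0 → best response Tunnel.
Driver A against Tunnel: payoffs 6, 5, 4, 1 → best response Avenue.
Driver B against Avenue: payoffs 1, 7, 6, 8 → best response Tunnel.
Driver B against Bridge: payoffs 9, 8, 2, 0 → best response Highway.
Driver B against Tunnel: payoffs 2, 0, 9, 3 → best response Bridge.
Driver B against Backroad: payoffs 5, 1, 3, 9 → best response Tunnel.
Mutual best responses: (Avenue, Tunnel); (Bridge, Highway); (Tunnel, Bridge).

(Avenue, Tunnel), (Bridge, Highway), (Tunnel, Bridge)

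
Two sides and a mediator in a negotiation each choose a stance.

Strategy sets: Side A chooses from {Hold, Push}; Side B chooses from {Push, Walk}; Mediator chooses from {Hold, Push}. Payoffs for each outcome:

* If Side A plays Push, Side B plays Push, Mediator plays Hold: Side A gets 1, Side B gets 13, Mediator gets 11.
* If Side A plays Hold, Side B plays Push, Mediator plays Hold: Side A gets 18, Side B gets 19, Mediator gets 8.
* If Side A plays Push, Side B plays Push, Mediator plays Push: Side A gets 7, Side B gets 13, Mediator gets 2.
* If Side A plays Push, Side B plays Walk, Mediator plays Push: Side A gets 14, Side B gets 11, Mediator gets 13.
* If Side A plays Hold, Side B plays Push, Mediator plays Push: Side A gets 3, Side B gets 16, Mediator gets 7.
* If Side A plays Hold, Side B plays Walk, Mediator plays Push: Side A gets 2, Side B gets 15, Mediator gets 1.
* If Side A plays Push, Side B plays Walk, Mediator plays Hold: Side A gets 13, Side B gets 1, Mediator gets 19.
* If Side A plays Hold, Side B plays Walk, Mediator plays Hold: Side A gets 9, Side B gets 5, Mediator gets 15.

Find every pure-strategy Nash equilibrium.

(Hold, Push, Hold)

(Hold, Push, Hold): Side A gets 18, best alternative 1; Side B gets 19, best alternative 5; Mediator gets 8, best alternative 7. No profitable deviation — NE.
(Hold, Push, Push): Side A can switch to Push (3 → 7). Not NE.
(Hold, Walk, Hold): Side A can switch to Push (9 → 13). Not NE.
(Hold, Walk, Push): Side A can switch to Push (2 → 14). Not NE.
(Push, Push, Hold): Side A can switch to Hold (1 → 18). Not NE.
(Push, Push, Push): Mediator can switch to Hold (2 → 11). Not NE.
(Push, Walk, Hold): Side B can switch to Push (1 → 13). Not NE.
(Push, Walk, Push): Side B can switch to Push (11 → 13). Not NE.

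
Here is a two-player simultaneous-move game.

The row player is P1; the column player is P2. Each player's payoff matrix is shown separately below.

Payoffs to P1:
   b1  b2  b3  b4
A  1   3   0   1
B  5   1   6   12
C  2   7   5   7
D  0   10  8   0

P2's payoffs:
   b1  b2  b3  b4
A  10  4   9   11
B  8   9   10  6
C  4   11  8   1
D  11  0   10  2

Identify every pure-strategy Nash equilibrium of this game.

P1 against b1: payoffs 1, 5, 2, 0 → best response B.
P1 against b2: payoffs 3, 1, 7, 10 → best response D.
P1 against b3: payoffs 0, 6, 5, 8 → best response D.
P1 against b4: payoffs 1, 12, 7, 0 → best response B.
P2 against A: payoffs 10, 4, 9, 11 → best response b4.
P2 against B: payoffs 8, 9, 10, 6 → best response b3.
P2 against C: payoffs 4, 11, 8, 1 → best response b2.
P2 against D: payoffs 11, 0, 10, 2 → best response b1.
No profile is a mutual best response for all players.

There is no pure-strategy Nash equilibrium.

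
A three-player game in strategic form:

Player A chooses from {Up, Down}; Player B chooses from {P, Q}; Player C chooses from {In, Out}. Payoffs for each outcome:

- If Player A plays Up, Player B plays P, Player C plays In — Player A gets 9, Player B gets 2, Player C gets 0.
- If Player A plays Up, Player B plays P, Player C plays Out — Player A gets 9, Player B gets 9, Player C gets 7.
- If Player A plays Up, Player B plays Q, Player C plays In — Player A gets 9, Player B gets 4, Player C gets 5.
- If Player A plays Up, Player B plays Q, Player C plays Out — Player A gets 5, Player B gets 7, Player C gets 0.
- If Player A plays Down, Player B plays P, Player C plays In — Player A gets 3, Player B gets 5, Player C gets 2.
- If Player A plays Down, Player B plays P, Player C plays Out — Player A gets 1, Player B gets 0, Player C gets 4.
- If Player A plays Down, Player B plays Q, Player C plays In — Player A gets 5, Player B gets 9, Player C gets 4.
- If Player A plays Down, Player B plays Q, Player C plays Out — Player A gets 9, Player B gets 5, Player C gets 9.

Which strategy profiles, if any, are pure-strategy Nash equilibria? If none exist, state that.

(Up, P, In): Player B can switch to Q (2 → 4). Not NE.
(Up, P, Out): Player A gets 9, best alternative 1; Player B gets 9, best alternative 7; Player C gets 7, best alternative 0. No profitable deviation — NE.
(Up, Q, In): Player A gets 9, best alternative 5; Player B gets 4, best alternative 2; Player C gets 5, best alternative 0. No profitable deviation — NE.
(Up, Q, Out): Player A can switch to Down (5 → 9). Not NE.
(Down, P, In): Player A can switch to Up (3 → 9). Not NE.
(Down, P, Out): Player A can switch to Up (1 → 9). Not NE.
(Down, Q, In): Player A can switch to Up (5 → 9). Not NE.
(Down, Q, Out): Player A gets 9, best alternative 5; Player B gets 5, best alternative 0; Player C gets 9, best alternative 4. No profitable deviation — NE.

The pure Nash equilibria are (Up, P, Out); (Up, Q, In); (Down, Q, Out).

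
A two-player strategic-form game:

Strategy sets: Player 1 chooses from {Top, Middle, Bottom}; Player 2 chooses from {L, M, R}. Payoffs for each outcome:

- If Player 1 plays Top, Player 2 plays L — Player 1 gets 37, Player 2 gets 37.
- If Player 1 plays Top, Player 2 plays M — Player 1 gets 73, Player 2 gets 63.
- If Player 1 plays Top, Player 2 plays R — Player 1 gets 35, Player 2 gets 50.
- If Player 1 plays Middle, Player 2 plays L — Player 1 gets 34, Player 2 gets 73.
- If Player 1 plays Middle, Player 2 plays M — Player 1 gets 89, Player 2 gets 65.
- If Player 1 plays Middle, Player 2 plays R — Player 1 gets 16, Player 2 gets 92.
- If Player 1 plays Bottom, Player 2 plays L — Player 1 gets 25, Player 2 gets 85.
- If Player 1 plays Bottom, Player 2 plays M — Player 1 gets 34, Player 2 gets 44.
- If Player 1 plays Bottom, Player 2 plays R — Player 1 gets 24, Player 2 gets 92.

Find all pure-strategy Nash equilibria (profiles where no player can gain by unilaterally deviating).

Player 1 against L: payoffs 37, 34, 25 → best response Top.
Player 1 against M: payoffs 73, 89, 34 → best response Middle.
Player 1 against R: payoffs 35, 16, 24 → best response Top.
Player 2 against Top: payoffs 37, 63, 50 → best response M.
Player 2 against Middle: payoffs 73, 65, 92 → best response R.
Player 2 against Bottom: payoffs 85, 44, 92 → best response R.
No profile is a mutual best response for all players.

none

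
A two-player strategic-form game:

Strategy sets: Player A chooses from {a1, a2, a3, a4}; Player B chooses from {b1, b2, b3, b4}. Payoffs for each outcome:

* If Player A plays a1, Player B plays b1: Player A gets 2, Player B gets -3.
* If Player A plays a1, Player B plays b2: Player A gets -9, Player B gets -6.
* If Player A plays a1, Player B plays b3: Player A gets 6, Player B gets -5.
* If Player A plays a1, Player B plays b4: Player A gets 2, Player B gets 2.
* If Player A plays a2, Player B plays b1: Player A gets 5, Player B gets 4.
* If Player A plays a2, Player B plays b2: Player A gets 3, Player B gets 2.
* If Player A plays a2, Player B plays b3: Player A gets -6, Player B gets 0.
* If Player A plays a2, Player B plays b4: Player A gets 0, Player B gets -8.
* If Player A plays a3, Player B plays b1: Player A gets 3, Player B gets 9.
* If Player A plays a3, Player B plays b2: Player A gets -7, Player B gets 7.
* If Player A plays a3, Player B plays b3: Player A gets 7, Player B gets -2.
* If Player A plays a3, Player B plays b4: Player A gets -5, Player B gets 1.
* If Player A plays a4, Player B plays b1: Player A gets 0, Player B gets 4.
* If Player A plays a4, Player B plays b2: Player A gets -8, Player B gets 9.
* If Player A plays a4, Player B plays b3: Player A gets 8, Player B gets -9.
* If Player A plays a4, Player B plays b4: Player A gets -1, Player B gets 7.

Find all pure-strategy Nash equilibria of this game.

(a1, b4); (a2, b1)

Check each profile: it is a Nash equilibrium iff no player can strictly gain by switching unilaterally.
(a1, b1): Player A can switch to a2 (2 → 5). Not NE.
(a1, b2): Player A can switch to a2 (-9 → 3). Not NE.
(a1, b3): Player A can switch to a3 (6 → 7). Not NE.
(a1, b4): Player A gets 2, best alternative 0; Player B gets 2, best alternative -3. No profitable deviation — NE.
(a2, b1): Player A gets 5, best alternative 3; Player B gets 4, best alternative 2. No profitable deviation — NE.
(a2, b2): Player B can switch to b1 (2 → 4). Not NE.
(a2, b3): Player A can switch to a1 (-6 → 6). Not NE.
(a2, b4): Player A can switch to a1 (0 → 2). Not NE.
(a3, b1): Player A can switch to a2 (3 → 5). Not NE.
(a3, b2): Player A can switch to a2 (-7 → 3). Not NE.
(a3, b3): Player A can switch to a4 (7 → 8). Not NE.
(a3, b4): Player A can switch to a1 (-5 → 2). Not NE.
(The remaining 4 profiles each have a profitable deviation by the same check.)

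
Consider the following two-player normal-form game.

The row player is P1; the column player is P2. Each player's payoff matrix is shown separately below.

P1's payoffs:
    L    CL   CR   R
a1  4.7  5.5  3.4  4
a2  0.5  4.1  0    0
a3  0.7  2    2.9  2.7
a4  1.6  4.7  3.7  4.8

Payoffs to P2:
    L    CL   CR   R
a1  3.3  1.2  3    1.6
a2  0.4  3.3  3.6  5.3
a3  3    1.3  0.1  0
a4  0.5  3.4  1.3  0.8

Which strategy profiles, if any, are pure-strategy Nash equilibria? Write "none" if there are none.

For each player, find the best response to each opponent profile; mutual best responses are the pure NE.
P1 against L: payoffs 4.7, 0.5, 0.7, 1.6 → best response a1.
P1 against CL: payoffs 5.5, 4.1, 2, 4.7 → best response a1.
P1 against CR: payoffs 3.4, 0, 2.9, 3.7 → best response a4.
P1 against R: payoffs 4, 0, 2.7, 4.8 → best response a4.
P2 against a1: payoffs 3.3, 1.2, 3, 1.6 → best response L.
P2 against a2: payoffs 0.4, 3.3, 3.6, 5.3 → best response R.
P2 against a3: payoffs 3, 1.3, 0.1, 0 → best response L.
P2 against a4: payoffs 0.5, 3.4, 1.3, 0.8 → best response CL.
Mutual best responses: (a1, L).

Pure NE: (a1, L)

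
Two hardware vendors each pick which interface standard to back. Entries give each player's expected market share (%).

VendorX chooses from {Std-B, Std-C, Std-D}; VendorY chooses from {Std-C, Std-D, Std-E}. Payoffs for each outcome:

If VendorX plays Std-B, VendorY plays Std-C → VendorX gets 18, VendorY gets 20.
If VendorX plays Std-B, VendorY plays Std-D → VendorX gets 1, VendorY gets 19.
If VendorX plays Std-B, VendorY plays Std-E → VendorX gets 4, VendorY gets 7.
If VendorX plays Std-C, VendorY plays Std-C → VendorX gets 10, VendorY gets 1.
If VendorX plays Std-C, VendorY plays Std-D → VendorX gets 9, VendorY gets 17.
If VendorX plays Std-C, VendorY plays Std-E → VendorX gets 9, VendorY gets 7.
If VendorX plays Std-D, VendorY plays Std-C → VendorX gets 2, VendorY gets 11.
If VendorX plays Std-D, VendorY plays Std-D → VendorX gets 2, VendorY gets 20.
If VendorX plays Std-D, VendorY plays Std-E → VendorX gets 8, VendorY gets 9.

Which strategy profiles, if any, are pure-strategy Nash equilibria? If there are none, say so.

Pure-strategy Nash equilibria: (Std-B, Std-C); (Std-C, Std-D)

For each player, find the best response to each opponent profile; mutual best responses are the pure NE.
VendorX against Std-C: payoffs 18, 10, 2 → best response Std-B.
VendorX against Std-D: payoffs 1, 9, 2 → best response Std-C.
VendorX against Std-E: payoffs 4, 9, 8 → best response Std-C.
VendorY against Std-B: payoffs 20, 19, 7 → best response Std-C.
VendorY against Std-C: payoffs 1, 17, 7 → best response Std-D.
VendorY against Std-D: payoffs 11, 20, 9 → best response Std-D.
Mutual best responses: (Std-B, Std-C); (Std-C, Std-D).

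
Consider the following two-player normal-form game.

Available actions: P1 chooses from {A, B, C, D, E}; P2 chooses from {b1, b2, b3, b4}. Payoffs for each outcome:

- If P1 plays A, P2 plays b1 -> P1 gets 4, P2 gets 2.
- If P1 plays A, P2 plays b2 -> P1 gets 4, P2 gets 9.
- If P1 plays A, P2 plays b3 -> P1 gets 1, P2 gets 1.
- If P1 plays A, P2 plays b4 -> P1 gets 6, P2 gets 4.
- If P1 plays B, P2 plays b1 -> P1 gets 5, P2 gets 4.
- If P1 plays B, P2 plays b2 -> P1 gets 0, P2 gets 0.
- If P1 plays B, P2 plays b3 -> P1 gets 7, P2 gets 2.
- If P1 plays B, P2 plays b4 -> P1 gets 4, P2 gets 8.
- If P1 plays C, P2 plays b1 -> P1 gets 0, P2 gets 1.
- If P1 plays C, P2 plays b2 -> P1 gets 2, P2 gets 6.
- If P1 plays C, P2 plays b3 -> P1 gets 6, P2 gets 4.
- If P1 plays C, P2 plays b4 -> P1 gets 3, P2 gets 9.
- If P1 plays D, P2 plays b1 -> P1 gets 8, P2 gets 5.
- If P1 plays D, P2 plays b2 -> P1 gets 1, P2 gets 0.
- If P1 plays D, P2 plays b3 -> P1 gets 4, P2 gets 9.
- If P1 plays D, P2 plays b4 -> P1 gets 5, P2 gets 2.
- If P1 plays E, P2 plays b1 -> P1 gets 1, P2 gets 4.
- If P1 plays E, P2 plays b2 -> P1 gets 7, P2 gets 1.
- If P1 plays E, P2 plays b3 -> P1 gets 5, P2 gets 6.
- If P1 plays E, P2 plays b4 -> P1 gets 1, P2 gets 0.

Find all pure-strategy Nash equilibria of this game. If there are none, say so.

P1 against b1: payoffs 4, 5, 0, 8, 1 → best response D.
P1 against b2: payoffs 4, 0, 2, 1, 7 → best response E.
P1 against b3: payoffs 1, 7, 6, 4, 5 → best response B.
P1 against b4: payoffs 6, 4, 3, 5, 1 → best response A.
P2 against A: payoffs 2, 9, 1, 4 → best response b2.
P2 against B: payoffs 4, 0, 2, 8 → best response b4.
P2 against C: payoffs 1, 6, 4, 9 → best response b4.
P2 against D: payoffs 5, 0, 9, 2 → best response b3.
P2 against E: payoffs 4, 1, 6, 0 → best response b3.
No profile is a mutual best response for all players.

There is no pure-strategy Nash equilibrium.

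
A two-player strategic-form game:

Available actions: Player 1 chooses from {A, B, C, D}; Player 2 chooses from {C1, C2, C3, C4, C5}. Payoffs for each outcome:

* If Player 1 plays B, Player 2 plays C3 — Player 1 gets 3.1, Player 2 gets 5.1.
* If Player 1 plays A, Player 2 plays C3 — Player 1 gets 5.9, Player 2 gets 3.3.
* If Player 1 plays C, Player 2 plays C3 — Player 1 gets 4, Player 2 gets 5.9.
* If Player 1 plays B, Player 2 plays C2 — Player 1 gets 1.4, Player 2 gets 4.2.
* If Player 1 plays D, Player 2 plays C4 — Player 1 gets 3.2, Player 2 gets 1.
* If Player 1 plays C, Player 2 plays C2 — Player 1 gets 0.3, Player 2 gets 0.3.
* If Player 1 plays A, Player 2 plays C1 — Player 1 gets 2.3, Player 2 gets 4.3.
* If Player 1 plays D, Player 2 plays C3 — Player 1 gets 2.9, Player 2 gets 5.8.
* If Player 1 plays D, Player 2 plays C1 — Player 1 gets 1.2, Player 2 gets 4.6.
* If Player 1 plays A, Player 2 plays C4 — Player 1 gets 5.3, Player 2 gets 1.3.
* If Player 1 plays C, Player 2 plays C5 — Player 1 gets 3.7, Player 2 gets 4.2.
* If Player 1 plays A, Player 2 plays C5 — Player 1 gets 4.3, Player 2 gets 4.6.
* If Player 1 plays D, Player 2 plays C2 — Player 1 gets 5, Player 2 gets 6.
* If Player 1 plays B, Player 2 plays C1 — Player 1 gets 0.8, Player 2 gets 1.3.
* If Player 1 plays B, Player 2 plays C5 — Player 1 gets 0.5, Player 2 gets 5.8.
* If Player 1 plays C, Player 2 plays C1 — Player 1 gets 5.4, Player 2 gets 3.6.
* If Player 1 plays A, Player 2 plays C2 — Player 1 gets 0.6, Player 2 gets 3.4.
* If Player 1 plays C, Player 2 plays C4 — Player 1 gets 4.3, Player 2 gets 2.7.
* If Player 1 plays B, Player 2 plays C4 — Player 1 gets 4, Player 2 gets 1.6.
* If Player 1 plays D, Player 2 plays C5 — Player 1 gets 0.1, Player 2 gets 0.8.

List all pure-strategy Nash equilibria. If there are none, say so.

(A, C1): Player 1 can switch to C (2.3 → 5.4). Not NE.
(A, C2): Player 1 can switch to B (0.6 → 1.4). Not NE.
(A, C3): Player 2 can switch to C1 (3.3 → 4.3). Not NE.
(A, C4): Player 2 can switch to C1 (1.3 → 4.3). Not NE.
(A, C5): Player 1 gets 4.3, best alternative 3.7; Player 2 gets 4.6, best alternative 4.3. No profitable deviation — NE.
(B, C1): Player 1 can switch to A (0.8 → 2.3). Not NE.
(B, C2): Player 1 can switch to D (1.4 → 5). Not NE.
(B, C3): Player 1 can switch to A (3.1 → 5.9). Not NE.
(B, C4): Player 1 can switch to A (4 → 5.3). Not NE.
(B, C5): Player 1 can switch to A (0.5 → 4.3). Not NE.
(C, C1): Player 2 can switch to C3 (3.6 → 5.9). Not NE.
(D, C2): Player 1 gets 5, best alternative 1.4; Player 2 gets 6, best alternative 5.8. No profitable deviation — NE.
(The remaining 8 profiles each have a profitable deviation by the same check.)

(A, C5), (D, C2)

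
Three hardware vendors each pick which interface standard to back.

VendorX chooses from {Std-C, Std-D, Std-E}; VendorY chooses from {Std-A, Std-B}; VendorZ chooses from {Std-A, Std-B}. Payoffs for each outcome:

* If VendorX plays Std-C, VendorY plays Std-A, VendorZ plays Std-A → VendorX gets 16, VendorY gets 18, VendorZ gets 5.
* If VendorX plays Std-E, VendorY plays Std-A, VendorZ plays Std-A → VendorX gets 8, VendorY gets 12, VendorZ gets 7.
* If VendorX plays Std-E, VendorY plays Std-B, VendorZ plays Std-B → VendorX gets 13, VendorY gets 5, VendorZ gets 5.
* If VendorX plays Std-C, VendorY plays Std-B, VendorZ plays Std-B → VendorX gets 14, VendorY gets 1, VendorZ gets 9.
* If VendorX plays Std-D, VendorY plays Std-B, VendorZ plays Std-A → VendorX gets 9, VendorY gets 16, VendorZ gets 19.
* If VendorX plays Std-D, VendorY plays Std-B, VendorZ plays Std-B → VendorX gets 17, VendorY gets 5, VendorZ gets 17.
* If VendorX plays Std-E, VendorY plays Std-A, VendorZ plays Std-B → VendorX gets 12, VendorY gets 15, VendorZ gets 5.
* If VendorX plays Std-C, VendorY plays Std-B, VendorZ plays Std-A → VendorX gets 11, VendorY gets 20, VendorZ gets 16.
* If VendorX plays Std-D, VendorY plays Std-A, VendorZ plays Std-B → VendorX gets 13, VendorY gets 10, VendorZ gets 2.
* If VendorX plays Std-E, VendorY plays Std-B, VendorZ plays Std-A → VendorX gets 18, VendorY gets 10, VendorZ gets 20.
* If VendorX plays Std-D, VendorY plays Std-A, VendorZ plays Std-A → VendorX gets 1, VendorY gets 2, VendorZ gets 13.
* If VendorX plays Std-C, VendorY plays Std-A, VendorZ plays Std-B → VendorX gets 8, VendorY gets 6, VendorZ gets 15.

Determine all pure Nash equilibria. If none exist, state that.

Check each profile: it is a Nash equilibrium iff no player can strictly gain by switching unilaterally.
(Std-C, Std-A, Std-A): VendorY can switch to Std-B (18 → 20). Not NE.
(Std-C, Std-A, Std-B): VendorX can switch to Std-D (8 → 13). Not NE.
(Std-C, Std-B, Std-A): VendorX can switch to Std-E (11 → 18). Not NE.
(Std-C, Std-B, Std-B): VendorX can switch to Std-D (14 → 17). Not NE.
(Std-D, Std-A, Std-A): VendorX can switch to Std-C (1 → 16). Not NE.
(Std-D, Std-A, Std-B): VendorZ can switch to Std-A (2 → 13). Not NE.
(Std-D, Std-B, Std-A): VendorX can switch to Std-C (9 → 11). Not NE.
(Std-D, Std-B, Std-B): VendorY can switch to Std-A (5 → 10). Not NE.
(Std-E, Std-A, Std-A): VendorX can switch to Std-C (8 → 16). Not NE.
(Std-E, Std-A, Std-B): VendorX can switch to Std-D (12 → 13). Not NE.
(Std-E, Std-B, Std-A): VendorY can switch to Std-A (10 → 12). Not NE.
(Std-E, Std-B, Std-B): VendorX can switch to Std-C (13 → 14). Not NE.

none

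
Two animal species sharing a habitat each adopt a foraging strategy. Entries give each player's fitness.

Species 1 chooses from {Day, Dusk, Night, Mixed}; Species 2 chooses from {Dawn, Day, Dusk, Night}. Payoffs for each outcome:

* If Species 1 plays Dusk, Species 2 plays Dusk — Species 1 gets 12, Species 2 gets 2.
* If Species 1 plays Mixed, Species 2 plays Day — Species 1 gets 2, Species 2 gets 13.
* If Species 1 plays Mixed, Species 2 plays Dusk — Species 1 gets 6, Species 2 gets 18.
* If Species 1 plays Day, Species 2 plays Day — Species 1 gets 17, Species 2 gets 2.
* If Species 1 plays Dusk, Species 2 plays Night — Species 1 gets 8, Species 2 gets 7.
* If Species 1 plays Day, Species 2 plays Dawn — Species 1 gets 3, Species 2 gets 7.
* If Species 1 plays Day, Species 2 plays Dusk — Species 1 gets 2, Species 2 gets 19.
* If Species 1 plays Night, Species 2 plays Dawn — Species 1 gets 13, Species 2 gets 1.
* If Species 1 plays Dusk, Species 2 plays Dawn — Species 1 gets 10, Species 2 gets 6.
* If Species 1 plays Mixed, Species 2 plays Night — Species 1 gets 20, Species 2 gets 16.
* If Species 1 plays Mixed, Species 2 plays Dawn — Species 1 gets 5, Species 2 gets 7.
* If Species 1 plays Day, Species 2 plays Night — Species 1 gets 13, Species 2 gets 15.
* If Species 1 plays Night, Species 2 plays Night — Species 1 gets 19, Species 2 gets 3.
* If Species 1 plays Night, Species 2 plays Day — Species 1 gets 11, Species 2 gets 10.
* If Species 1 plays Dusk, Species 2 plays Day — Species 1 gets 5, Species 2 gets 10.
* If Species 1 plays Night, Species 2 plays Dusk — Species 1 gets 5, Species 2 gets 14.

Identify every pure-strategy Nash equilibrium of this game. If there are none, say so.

Species 1 against Dawn: payoffs 3, 10, 13, 5 → best response Night.
Species 1 against Day: payoffs 17, 5, 11, 2 → best response Day.
Species 1 against Dusk: payoffs 2, 12, 5, 6 → best response Dusk.
Species 1 against Night: payoffs 13, 8, 19, 20 → best response Mixed.
Species 2 against Day: payoffs 7, 2, 19, 15 → best response Dusk.
Species 2 against Dusk: payoffs 6, 10, 2, 7 → best response Day.
Species 2 against Night: payoffs 1, 10, 14, 3 → best response Dusk.
Species 2 against Mixed: payoffs 7, 13, 18, 16 → best response Dusk.
No profile is a mutual best response for all players.

No pure-strategy Nash equilibrium.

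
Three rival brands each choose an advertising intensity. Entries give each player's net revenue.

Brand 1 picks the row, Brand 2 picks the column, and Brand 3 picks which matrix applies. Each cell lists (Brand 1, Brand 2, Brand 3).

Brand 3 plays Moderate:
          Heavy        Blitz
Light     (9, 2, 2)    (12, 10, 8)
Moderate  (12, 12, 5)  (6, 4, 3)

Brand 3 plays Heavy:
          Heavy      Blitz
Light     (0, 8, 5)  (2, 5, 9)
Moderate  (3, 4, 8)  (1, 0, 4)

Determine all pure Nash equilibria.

Brand 1 against (Heavy, Moderate): payoffs 9, 12 → best response Moderate.
Brand 1 against (Heavy, Heavy): payoffs 0, 3 → best response Moderate.
Brand 1 against (Blitz, Moderate): payoffs 12, 6 → best response Light.
Brand 1 against (Blitz, Heavy): payoffs 2, 1 → best response Light.
Brand 2 against (Light, Moderate): payoffs 2, 10 → best response Blitz.
Brand 2 against (Light, Heavy): payoffs 8, 5 → best response Heavy.
Brand 2 against (Moderate, Moderate): payoffs 12, 4 → best response Heavy.
Brand 2 against (Moderate, Heavy): payoffs 4, 0 → best response Heavy.
Brand 3 against (Light, Heavy): payoffs 2, 5 → best response Heavy.
Brand 3 against (Light, Blitz): payoffs 8, 9 → best response Heavy.
Brand 3 against (Moderate, Heavy): payoffs 5, 8 → best response Heavy.
Brand 3 against (Moderate, Blitz): payoffs 3, 4 → best response Heavy.
Mutual best responses: (Moderate, Heavy, Heavy).

(Moderate, Heavy, Heavy)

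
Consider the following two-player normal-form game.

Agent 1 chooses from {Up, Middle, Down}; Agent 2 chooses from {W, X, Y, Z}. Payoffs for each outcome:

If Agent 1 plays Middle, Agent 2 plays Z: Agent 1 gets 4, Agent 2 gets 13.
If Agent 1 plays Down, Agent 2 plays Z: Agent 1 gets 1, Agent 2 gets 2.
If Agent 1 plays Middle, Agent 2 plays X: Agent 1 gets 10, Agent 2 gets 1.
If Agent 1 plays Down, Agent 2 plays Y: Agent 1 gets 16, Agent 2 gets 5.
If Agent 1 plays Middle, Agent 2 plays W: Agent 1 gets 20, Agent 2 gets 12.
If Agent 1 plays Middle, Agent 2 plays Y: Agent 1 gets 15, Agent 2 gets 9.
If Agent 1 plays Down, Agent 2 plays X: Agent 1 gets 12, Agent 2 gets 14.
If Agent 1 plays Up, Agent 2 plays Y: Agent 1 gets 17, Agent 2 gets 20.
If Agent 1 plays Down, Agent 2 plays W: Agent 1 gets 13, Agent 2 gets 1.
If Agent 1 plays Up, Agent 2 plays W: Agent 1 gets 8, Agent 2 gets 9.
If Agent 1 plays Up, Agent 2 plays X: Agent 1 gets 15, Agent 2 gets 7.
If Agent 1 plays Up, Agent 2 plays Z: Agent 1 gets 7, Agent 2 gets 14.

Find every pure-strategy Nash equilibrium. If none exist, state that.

The unique pure-strategy Nash equilibrium is (Up, Y).

(Up, W): Agent 1 can switch to Middle (8 → 20). Not NE.
(Up, X): Agent 2 can switch to W (7 → 9). Not NE.
(Up, Y): Agent 1 gets 17, best alternative 16; Agent 2 gets 20, best alternative 14. No profitable deviation — NE.
(Up, Z): Agent 2 can switch to Y (14 → 20). Not NE.
(Middle, W): Agent 2 can switch to Z (12 → 13). Not NE.
(Middle, X): Agent 1 can switch to Up (10 → 15). Not NE.
(Middle, Y): Agent 1 can switch to Up (15 → 17). Not NE.
(Middle, Z): Agent 1 can switch to Up (4 → 7). Not NE.
(Down, W): Agent 1 can switch to Middle (13 → 20). Not NE.
(Down, X): Agent 1 can switch to Up (12 → 15). Not NE.
(Down, Y): Agent 1 can switch to Up (16 → 17). Not NE.
(Down, Z): Agent 1 can switch to Up (1 → 7). Not NE.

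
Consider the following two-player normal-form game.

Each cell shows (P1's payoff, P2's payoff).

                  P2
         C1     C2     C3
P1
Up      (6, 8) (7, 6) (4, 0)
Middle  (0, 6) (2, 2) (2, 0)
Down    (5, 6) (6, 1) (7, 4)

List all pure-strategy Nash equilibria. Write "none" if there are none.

P1 against C1: payoffs 6, 0, 5 → best response Up.
P1 against C2: payoffs 7, 2, 6 → best response Up.
P1 against C3: payoffs 4, 2, 7 → best response Down.
P2 against Up: payoffs 8, 6, 0 → best response C1.
P2 against Middle: payoffs 6, 2, 0 → best response C1.
P2 against Down: payoffs 6, 1, 4 → best response C1.
Mutual best responses: (Up, C1).

(Up, C1)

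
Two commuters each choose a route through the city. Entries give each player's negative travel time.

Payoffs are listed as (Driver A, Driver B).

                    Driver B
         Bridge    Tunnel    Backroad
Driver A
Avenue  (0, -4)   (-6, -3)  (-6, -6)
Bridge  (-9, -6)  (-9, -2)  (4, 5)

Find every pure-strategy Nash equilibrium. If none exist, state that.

The pure Nash equilibria are (Avenue, Tunnel), (Bridge, Backroad).

For each strategy profile, look for a profitable unilateral deviation.
(Avenue, Bridge): Driver B can switch to Tunnel (-4 → -3). Not NE.
(Avenue, Tunnel): Driver A gets -6, best alternative -9; Driver B gets -3, best alternative -4. No profitable deviation — NE.
(Avenue, Backroad): Driver A can switch to Bridge (-6 → 4). Not NE.
(Bridge, Bridge): Driver A can switch to Avenue (-9 → 0). Not NE.
(Bridge, Tunnel): Driver A can switch to Avenue (-9 → -6). Not NE.
(Bridge, Backroad): Driver A gets 4, best alternative -6; Driver B gets 5, best alternative -2. No profitable deviation — NE.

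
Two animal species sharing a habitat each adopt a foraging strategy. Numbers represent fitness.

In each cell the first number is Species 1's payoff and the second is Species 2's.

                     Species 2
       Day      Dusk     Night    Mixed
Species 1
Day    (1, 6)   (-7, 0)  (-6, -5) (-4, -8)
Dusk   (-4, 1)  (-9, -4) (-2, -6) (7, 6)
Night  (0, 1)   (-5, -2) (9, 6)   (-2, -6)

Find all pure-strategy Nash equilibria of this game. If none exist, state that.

(Day, Day), (Dusk, Mixed), (Night, Night)

For each player, find the best response to each opponent profile; mutual best responses are the pure NE.
Species 1 against Day: payoffs 1, -4, 0 → best response Day.
Species 1 against Dusk: payoffs -7, -9, -5 → best response Night.
Species 1 against Night: payoffs -6, -2, 9 → best response Night.
Species 1 against Mixed: payoffs -4, 7, -2 → best response Dusk.
Species 2 against Day: payoffs 6, 0, -5, -8 → best response Day.
Species 2 against Dusk: payoffs 1, -4, -6, 6 → best response Mixed.
Species 2 against Night: payoffs 1, -2, 6, -6 → best response Night.
Mutual best responses: (Day, Day); (Dusk, Mixed); (Night, Night).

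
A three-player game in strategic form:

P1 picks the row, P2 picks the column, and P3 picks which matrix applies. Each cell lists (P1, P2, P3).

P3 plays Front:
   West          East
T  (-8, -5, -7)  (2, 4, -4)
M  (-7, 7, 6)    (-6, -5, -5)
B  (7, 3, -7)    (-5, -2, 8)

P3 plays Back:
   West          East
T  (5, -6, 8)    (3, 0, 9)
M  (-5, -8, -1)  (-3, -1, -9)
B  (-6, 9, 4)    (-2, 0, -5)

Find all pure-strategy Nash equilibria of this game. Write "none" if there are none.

Pure NE: (T, East, Back)

P1 against (West, Front): payoffs -8, -7, 7 → best response B.
P1 against (West, Back): payoffs 5, -5, -6 → best response T.
P1 against (East, Front): payoffs 2, -6, -5 → best response T.
P1 against (East, Back): payoffs 3, -3, -2 → best response T.
P2 against (T, Front): payoffs -5, 4 → best response East.
P2 against (T, Back): payoffs -6, 0 → best response East.
P2 against (M, Front): payoffs 7, -5 → best response West.
P2 against (M, Back): payoffs -8, -1 → best response East.
P2 against (B, Front): payoffs 3, -2 → best response West.
P2 against (B, Back): payoffs 9, 0 → best response West.
P3 against (T, West): payoffs -7, 8 → best response Back.
P3 against (T, East): payoffs -4, 9 → best response Back.
P3 against (M, West): payoffs 6, -1 → best response Front.
P3 against (M, East): payoffs -5, -9 → best response Front.
P3 against (B, West): payoffs -7, 4 → best response Back.
P3 against (B, East): payoffs 8, -5 → best response Front.
Mutual best responses: (T, East, Back).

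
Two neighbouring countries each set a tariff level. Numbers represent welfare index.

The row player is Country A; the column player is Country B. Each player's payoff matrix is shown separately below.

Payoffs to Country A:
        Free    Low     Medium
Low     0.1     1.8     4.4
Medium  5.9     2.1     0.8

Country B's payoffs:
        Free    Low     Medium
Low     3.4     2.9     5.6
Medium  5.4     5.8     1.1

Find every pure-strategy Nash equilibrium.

Pure-strategy Nash equilibria: (Low, Medium); (Medium, Low)

Country A against Free: payoffs 0.1, 5.9 → best response Medium.
Country A against Low: payoffs 1.8, 2.1 → best response Medium.
Country A against Medium: payoffs 4.4, 0.8 → best response Low.
Country B against Low: payoffs 3.4, 2.9, 5.6 → best response Medium.
Country B against Medium: payoffs 5.4, 5.8, 1.1 → best response Low.
Mutual best responses: (Low, Medium); (Medium, Low).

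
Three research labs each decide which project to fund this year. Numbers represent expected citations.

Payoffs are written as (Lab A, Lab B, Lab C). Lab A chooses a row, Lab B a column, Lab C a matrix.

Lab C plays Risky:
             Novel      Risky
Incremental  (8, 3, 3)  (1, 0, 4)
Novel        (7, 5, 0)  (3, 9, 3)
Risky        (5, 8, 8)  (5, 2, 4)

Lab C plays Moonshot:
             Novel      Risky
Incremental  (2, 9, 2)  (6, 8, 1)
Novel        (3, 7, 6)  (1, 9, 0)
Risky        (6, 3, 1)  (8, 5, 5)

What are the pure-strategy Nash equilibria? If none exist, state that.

Pure-strategy Nash equilibria: (Incremental, Novel, Risky), (Risky, Risky, Moonshot)

Lab A against (Novel, Risky): payoffs 8, 7, 5 → best response Incremental.
Lab A against (Novel, Moonshot): payoffs 2, 3, 6 → best response Risky.
Lab A against (Risky, Risky): payoffs 1, 3, 5 → best response Risky.
Lab A against (Risky, Moonshot): payoffs 6, 1, 8 → best response Risky.
Lab B against (Incremental, Risky): payoffs 3, 0 → best response Novel.
Lab B against (Incremental, Moonshot): payoffs 9, 8 → best response Novel.
Lab B against (Novel, Risky): payoffs 5, 9 → best response Risky.
Lab B against (Novel, Moonshot): payoffs 7, 9 → best response Risky.
Lab B against (Risky, Risky): payoffs 8, 2 → best response Novel.
Lab B against (Risky, Moonshot): payoffs 3, 5 → best response Risky.
Lab C against (Incremental, Novel): payoffs 3, 2 → best response Risky.
Lab C against (Incremental, Risky): payoffs 4, 1 → best response Risky.
Lab C against (Novel, Novel): payoffs 0, 6 → best response Moonshot.
Lab C against (Novel, Risky): payoffs 3, 0 → best response Risky.
Lab C against (Risky, Novel): payoffs 8, 1 → best response Risky.
Lab C against (Risky, Risky): payoffs 4, 5 → best response Moonshot.
Mutual best responses: (Incremental, Novel, Risky); (Risky, Risky, Moonshot).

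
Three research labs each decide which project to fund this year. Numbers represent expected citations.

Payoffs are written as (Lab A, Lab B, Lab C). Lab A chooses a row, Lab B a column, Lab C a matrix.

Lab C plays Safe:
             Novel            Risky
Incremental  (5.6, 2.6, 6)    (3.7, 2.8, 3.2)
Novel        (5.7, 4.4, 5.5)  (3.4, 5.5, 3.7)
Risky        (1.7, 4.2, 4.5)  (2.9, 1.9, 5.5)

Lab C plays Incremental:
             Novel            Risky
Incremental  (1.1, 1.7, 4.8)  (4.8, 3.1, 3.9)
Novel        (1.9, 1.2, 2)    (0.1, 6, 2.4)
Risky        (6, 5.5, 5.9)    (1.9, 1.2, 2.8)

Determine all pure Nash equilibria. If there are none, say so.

(Incremental, Risky, Incremental), (Risky, Novel, Incremental)

(Incremental, Novel, Safe): Lab A can switch to Novel (5.6 → 5.7). Not NE.
(Incremental, Novel, Incremental): Lab A can switch to Novel (1.1 → 1.9). Not NE.
(Incremental, Risky, Safe): Lab C can switch to Incremental (3.2 → 3.9). Not NE.
(Incremental, Risky, Incremental): Lab A gets 4.8, best alternative 1.9; Lab B gets 3.1, best alternative 1.7; Lab C gets 3.9, best alternative 3.2. No profitable deviation — NE.
(Novel, Novel, Safe): Lab B can switch to Risky (4.4 → 5.5). Not NE.
(Novel, Novel, Incremental): Lab A can switch to Risky (1.9 → 6). Not NE.
(Novel, Risky, Safe): Lab A can switch to Incremental (3.4 → 3.7). Not NE.
(Risky, Novel, Incremental): Lab A gets 6, best alternative 1.9; Lab B gets 5.5, best alternative 1.2; Lab C gets 5.9, best alternative 4.5. No profitable deviation — NE.
(The remaining 4 profiles each have a profitable deviation by the same check.)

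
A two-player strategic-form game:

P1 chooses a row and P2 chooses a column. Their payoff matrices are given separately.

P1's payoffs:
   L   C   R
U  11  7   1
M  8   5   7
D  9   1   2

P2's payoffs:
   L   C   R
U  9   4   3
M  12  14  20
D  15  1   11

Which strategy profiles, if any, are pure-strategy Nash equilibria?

(U, L): P1 gets 11, best alternative 9; P2 gets 9, best alternative 4. No profitable deviation — NE.
(U, C): P2 can switch to L (4 → 9). Not NE.
(U, R): P1 can switch to M (1 → 7). Not NE.
(M, L): P1 can switch to U (8 → 11). Not NE.
(M, C): P1 can switch to U (5 → 7). Not NE.
(M, R): P1 gets 7, best alternative 2; P2 gets 20, best alternative 14. No profitable deviation — NE.
(D, L): P1 can switch to U (9 → 11). Not NE.
(D, C): P1 can switch to U (1 → 7). Not NE.
(D, R): P1 can switch to M (2 → 7). Not NE.

The pure Nash equilibria are (U, L); (M, R).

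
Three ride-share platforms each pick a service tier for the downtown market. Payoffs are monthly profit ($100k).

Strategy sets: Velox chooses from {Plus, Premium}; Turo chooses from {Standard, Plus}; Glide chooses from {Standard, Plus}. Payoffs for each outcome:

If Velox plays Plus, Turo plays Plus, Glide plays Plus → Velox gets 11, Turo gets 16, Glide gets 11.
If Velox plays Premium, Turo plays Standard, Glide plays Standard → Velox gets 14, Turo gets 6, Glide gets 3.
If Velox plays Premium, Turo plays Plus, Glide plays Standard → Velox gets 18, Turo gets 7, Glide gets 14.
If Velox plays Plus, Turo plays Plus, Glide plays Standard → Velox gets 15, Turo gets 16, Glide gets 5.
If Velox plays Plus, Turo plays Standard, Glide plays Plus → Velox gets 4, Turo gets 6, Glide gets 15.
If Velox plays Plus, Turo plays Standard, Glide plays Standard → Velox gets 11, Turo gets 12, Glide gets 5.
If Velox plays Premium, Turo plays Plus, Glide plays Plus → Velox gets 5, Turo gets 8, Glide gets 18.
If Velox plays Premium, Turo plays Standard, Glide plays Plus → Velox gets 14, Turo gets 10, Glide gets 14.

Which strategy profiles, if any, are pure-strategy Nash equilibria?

(Plus, Plus, Plus) and (Premium, Standard, Plus)

Check each profile: it is a Nash equilibrium iff no player can strictly gain by switching unilaterally.
(Plus, Standard, Standard): Velox can switch to Premium (11 → 14). Not NE.
(Plus, Standard, Plus): Velox can switch to Premium (4 → 14). Not NE.
(Plus, Plus, Standard): Velox can switch to Premium (15 → 18). Not NE.
(Plus, Plus, Plus): Velox gets 11, best alternative 5; Turo gets 16, best alternative 6; Glide gets 11, best alternative 5. No profitable deviation — NE.
(Premium, Standard, Standard): Turo can switch to Plus (6 → 7). Not NE.
(Premium, Standard, Plus): Velox gets 14, best alternative 4; Turo gets 10, best alternative 8; Glide gets 14, best alternative 3. No profitable deviation — NE.
(Premium, Plus, Standard): Glide can switch to Plus (14 → 18). Not NE.
(Premium, Plus, Plus): Velox can switch to Plus (5 → 11). Not NE.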